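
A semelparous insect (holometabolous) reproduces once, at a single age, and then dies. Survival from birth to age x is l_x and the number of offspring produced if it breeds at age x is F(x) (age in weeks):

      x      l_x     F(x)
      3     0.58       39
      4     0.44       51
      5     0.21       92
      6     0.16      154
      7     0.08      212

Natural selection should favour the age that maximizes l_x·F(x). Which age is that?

6

Expected offspring if breeding at age x = l_x × F(x):
  age 3: 0.58 × 39 = 22.620
  age 4: 0.44 × 51 = 22.440
  age 5: 0.21 × 92 = 19.320
  age 6: 0.16 × 154 = 24.640
  age 7: 0.08 × 212 = 16.960
Maximum at age 6 (24.640).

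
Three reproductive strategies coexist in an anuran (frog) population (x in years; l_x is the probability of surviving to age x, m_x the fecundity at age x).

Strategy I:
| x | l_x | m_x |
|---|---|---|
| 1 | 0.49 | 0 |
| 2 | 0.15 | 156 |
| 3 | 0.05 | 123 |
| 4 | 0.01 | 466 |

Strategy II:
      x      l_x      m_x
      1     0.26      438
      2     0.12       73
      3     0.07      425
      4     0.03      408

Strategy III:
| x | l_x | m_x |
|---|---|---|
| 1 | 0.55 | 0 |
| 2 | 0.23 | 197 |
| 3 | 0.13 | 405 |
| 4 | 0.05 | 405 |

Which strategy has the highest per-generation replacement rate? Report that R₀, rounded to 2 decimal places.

164.63

Strategy I: R₀ = 0.49×0 + 0.15×156 + 0.05×123 + 0.01×466 = 34.2100
Strategy II: R₀ = 0.26×438 + 0.12×73 + 0.07×425 + 0.03×408 = 164.6300
Strategy III: R₀ = 0.55×0 + 0.23×197 + 0.13×405 + 0.05×405 = 118.2100
Highest R₀: strategy II with 164.6300.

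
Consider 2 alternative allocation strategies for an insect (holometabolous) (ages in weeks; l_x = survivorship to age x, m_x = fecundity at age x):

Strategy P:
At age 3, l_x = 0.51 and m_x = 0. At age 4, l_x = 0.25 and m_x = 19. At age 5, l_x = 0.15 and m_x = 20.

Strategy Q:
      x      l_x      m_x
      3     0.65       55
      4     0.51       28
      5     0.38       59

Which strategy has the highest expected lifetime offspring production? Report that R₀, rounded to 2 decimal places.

Strategy P: R₀ = 0.51×0 + 0.25×19 + 0.15×20 = 7.7500
Strategy Q: R₀ = 0.65×55 + 0.51×28 + 0.38×59 = 72.4500
Highest R₀: strategy Q with 72.4500.

72.45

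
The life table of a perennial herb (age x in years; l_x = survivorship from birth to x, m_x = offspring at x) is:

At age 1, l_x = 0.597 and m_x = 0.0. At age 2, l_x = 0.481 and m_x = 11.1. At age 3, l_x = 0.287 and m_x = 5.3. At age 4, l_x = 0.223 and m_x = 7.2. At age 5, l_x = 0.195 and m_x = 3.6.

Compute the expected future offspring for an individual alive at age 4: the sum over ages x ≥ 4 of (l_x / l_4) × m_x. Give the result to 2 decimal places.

l_4 = 0.223. Conditional survival from age 4 to x is l_x / l_4.
  x=4: (0.223/0.223) × 7.2 = 7.2000
  x=5: (0.195/0.223) × 3.6 = 3.1480
Sum = 7.2000 + 3.1480 = 10.3480

10.35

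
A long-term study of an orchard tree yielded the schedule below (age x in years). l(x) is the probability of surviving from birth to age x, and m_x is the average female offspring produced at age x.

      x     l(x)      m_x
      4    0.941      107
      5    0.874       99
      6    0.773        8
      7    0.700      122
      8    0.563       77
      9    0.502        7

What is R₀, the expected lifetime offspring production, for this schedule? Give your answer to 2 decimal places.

325.66

R₀ = Σ l(x) m_x:
  age 4: 0.941 × 107 = 100.6870
  age 5: 0.874 × 99 = 86.5260
  age 6: 0.773 × 8 = 6.1840
  age 7: 0.700 × 122 = 85.4000
  age 8: 0.563 × 77 = 43.3510
  age 9: 0.502 × 7 = 3.5140
R₀ = 100.6870 + 86.5260 + 6.1840 + 85.4000 + 43.3510 + 3.5140 = 325.6620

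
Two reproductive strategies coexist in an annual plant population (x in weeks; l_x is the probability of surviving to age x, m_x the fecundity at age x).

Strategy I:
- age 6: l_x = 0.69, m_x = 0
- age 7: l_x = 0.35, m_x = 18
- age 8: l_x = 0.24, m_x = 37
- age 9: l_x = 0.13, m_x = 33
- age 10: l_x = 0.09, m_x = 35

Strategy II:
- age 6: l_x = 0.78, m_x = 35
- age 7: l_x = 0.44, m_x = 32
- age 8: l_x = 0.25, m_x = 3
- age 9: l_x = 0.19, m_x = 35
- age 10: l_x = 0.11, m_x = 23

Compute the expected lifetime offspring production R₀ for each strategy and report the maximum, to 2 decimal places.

Strategy I: R₀ = 0.69×0 + 0.35×18 + 0.24×37 + 0.13×33 + 0.09×35 = 22.6200
Strategy II: R₀ = 0.78×35 + 0.44×32 + 0.25×3 + 0.19×35 + 0.11×23 = 51.3100
Highest R₀: strategy II with 51.3100.

51.31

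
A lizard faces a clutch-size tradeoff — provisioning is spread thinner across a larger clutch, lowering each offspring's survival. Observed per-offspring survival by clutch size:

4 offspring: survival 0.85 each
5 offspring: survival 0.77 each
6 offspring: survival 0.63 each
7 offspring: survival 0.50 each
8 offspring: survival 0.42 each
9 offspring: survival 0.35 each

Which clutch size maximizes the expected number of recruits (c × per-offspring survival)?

5

Expected recruits = c × s(c):
  c=4: 4 × 0.85 = 3.400
  c=5: 5 × 0.77 = 3.850
  c=6: 6 × 0.63 = 3.780
  c=7: 7 × 0.50 = 3.500
  c=8: 8 × 0.42 = 3.360
  c=9: 9 × 0.35 = 3.150
Maximum at c = 5 (3.850 recruits).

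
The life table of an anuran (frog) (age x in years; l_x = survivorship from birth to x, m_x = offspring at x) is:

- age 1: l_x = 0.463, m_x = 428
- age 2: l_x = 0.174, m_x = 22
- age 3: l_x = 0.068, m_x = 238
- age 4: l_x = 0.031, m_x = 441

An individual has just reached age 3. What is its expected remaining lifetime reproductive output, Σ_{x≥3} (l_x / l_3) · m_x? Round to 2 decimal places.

439.04

l_3 = 0.068. Conditional survival from age 3 to x is l_x / l_3.
  x=3: (0.068/0.068) × 238 = 238.0000
  x=4: (0.031/0.068) × 441 = 201.0441
Sum = 238.0000 + 201.0441 = 439.0441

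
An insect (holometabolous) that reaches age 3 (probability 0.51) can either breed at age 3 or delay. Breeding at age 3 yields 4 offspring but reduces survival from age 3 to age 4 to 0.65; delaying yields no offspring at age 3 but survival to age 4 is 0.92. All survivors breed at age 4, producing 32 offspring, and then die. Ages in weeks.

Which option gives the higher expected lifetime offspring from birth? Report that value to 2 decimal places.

breed at age 3: R₀ = 0.51 × (4 + 0.65 × 32) = 0.51 × 24.8000 = 12.6480
delay to age 4: R₀ = 0.51 × (0.92 × 32) = 0.51 × 29.4400 = 15.0144
Higher: delay to age 4 (15.0144).

15.01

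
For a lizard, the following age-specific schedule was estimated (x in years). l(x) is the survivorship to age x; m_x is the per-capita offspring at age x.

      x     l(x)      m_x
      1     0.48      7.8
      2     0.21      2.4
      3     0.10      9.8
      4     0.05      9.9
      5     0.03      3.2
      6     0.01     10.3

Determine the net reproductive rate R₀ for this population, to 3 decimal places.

5.922

R₀ = Σ l(x) m_x:
  age 1: 0.48 × 7.8 = 3.7440
  age 2: 0.21 × 2.4 = 0.5040
  age 3: 0.10 × 9.8 = 0.9800
  age 4: 0.05 × 9.9 = 0.4950
  age 5: 0.03 × 3.2 = 0.0960
  age 6: 0.01 × 10.3 = 0.1030
R₀ = 3.7440 + 0.5040 + 0.9800 + 0.4950 + 0.0960 + 0.1030 = 5.9220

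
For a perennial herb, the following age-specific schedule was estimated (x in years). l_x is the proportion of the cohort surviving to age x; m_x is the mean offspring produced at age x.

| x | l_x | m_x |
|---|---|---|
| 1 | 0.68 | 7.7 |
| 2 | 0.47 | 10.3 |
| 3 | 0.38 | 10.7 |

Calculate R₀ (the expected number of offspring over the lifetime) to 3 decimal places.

14.143

R₀ = Σ l_x m_x:
  age 1: 0.68 × 7.7 = 5.2360
  age 2: 0.47 × 10.3 = 4.8410
  age 3: 0.38 × 10.7 = 4.0660
R₀ = 5.2360 + 4.8410 + 4.0660 = 14.1430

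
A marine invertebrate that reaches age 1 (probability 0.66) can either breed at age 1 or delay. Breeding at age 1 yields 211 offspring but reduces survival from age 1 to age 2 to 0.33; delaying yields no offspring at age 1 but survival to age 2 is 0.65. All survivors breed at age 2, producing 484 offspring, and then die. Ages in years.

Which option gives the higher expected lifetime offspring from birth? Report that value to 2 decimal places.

breed at age 1: R₀ = 0.66 × (211 + 0.33 × 484) = 0.66 × 370.7200 = 244.6752
delay to age 2: R₀ = 0.66 × (0.65 × 484) = 0.66 × 314.6000 = 207.6360
Higher: breed at age 1 (244.6752).

244.68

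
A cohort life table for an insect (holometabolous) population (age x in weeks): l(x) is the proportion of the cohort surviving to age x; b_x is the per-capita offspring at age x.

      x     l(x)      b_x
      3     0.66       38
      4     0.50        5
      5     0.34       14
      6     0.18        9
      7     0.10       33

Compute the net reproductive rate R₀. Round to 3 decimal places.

R₀ = Σ l(x) b_x:
  age 3: 0.66 × 38 = 25.0800
  age 4: 0.50 × 5 = 2.5000
  age 5: 0.34 × 14 = 4.7600
  age 6: 0.18 × 9 = 1.6200
  age 7: 0.10 × 33 = 3.3000
R₀ = 25.0800 + 2.5000 + 4.7600 + 1.6200 + 3.3000 = 37.2600

37.260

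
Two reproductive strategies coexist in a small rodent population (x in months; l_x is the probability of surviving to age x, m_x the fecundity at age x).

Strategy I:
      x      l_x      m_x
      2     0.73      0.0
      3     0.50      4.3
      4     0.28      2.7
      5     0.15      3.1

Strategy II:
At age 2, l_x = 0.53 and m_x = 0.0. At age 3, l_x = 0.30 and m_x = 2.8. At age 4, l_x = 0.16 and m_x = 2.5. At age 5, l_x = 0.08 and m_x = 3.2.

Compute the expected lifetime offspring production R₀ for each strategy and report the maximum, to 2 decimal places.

3.37

Strategy I: R₀ = 0.73×0.0 + 0.50×4.3 + 0.28×2.7 + 0.15×3.1 = 3.3710
Strategy II: R₀ = 0.53×0.0 + 0.30×2.8 + 0.16×2.5 + 0.08×3.2 = 1.4960
Highest R₀: strategy I with 3.3710.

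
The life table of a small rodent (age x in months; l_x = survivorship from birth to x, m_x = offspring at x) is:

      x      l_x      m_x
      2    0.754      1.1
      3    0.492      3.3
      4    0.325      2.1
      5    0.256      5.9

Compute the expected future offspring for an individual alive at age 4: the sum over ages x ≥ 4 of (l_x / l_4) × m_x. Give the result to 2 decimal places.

6.75

l_4 = 0.325. Conditional survival from age 4 to x is l_x / l_4.
  x=4: (0.325/0.325) × 2.1 = 2.1000
  x=5: (0.256/0.325) × 5.9 = 4.6474
Sum = 2.1000 + 4.6474 = 6.7474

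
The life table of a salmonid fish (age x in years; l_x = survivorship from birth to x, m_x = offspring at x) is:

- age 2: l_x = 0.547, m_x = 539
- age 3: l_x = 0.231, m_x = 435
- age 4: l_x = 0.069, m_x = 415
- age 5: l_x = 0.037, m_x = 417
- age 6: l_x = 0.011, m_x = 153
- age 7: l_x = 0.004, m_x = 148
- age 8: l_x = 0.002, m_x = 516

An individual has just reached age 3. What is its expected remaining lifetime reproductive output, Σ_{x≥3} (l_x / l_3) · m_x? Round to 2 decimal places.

l_3 = 0.231. Conditional survival from age 3 to x is l_x / l_3.
  x=3: (0.231/0.231) × 435 = 435.0000
  x=4: (0.069/0.231) × 415 = 123.9610
  x=5: (0.037/0.231) × 417 = 66.7922
  x=6: (0.011/0.231) × 153 = 7.2857
  x=7: (0.004/0.231) × 148 = 2.5628
  x=8: (0.002/0.231) × 516 = 4.4675
Sum = 435.0000 + 123.9610 + 66.7922 + 7.2857 + 2.5628 + 4.4675 = 640.0693

640.07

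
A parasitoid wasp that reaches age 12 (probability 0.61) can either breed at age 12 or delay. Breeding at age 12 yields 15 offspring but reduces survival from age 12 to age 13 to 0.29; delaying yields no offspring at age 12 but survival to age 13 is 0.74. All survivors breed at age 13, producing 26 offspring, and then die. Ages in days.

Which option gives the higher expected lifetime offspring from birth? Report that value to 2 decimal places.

13.75

breed at age 12: R₀ = 0.61 × (15 + 0.29 × 26) = 0.61 × 22.5400 = 13.7494
delay to age 13: R₀ = 0.61 × (0.74 × 26) = 0.61 × 19.2400 = 11.7364
Higher: breed at age 12 (13.7494).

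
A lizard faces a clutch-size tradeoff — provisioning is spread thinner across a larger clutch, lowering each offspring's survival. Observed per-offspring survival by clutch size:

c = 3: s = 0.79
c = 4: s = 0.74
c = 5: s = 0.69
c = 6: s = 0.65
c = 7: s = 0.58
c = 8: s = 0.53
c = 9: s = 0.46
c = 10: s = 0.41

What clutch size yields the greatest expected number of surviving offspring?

Expected surviving offspring = c × s(c):
  c=3: 3 × 0.79 = 2.370
  c=4: 4 × 0.74 = 2.960
  c=5: 5 × 0.69 = 3.450
  c=6: 6 × 0.65 = 3.900
  c=7: 7 × 0.58 = 4.060
  c=8: 8 × 0.53 = 4.240
  c=9: 9 × 0.46 = 4.140
  c=10: 10 × 0.41 = 4.100
Maximum at c = 8 (4.240 surviving offspring).

8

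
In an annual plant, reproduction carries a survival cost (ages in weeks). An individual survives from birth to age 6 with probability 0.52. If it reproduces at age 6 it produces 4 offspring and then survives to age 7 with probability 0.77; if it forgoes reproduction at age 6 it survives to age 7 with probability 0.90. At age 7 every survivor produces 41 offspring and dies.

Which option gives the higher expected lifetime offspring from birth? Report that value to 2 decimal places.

19.19

breed at age 6: R₀ = 0.52 × (4 + 0.77 × 41) = 0.52 × 35.5700 = 18.4964
delay to age 7: R₀ = 0.52 × (0.90 × 41) = 0.52 × 36.9000 = 19.1880
Higher: delay to age 7 (19.1880).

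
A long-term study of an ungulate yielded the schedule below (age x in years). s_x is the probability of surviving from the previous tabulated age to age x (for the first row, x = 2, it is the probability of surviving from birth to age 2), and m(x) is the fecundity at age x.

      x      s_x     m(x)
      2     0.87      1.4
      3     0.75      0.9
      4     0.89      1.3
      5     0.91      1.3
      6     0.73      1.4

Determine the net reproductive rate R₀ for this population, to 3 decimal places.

Survivorship from birth: l_x = s_2·s_3·…·s_x.
  l_2 = 0.87000
  l_3 = 0.65250
  l_4 = 0.58072
  l_5 = 0.52846
  l_6 = 0.38578
R₀ = Σ l_x m(x):
  age 2: 0.87000 × 1.4 = 1.2180
  age 3: 0.65250 × 0.9 = 0.5872
  age 4: 0.58072 × 1.3 = 0.7549
  age 5: 0.52846 × 1.3 = 0.6870
  age 6: 0.38578 × 1.4 = 0.5401
R₀ = 1.2180 + 0.5872 + 0.7549 + 0.6870 + 0.5401 = 3.7873

3.787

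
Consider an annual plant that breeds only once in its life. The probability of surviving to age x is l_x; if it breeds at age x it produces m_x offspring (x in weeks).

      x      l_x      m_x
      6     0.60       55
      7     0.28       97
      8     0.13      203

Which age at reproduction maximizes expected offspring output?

Expected offspring if breeding at age x = l_x × m_x:
  age 6: 0.60 × 55 = 33.000
  age 7: 0.28 × 97 = 27.160
  age 8: 0.13 × 203 = 26.390
Maximum at age 6 (33.000).

6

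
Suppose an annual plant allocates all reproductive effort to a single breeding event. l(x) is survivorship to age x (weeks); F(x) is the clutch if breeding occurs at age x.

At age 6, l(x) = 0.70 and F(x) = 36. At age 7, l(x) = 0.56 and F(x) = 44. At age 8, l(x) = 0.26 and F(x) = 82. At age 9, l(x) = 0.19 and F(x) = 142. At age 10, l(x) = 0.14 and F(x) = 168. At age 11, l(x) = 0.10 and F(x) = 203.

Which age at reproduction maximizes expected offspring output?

Expected offspring if breeding at age x = l(x) × F(x):
  age 6: 0.70 × 36 = 25.200
  age 7: 0.56 × 44 = 24.640
  age 8: 0.26 × 82 = 21.320
  age 9: 0.19 × 142 = 26.980
  age 10: 0.14 × 168 = 23.520
  age 11: 0.10 × 203 = 20.300
Maximum at age 9 (26.980).

9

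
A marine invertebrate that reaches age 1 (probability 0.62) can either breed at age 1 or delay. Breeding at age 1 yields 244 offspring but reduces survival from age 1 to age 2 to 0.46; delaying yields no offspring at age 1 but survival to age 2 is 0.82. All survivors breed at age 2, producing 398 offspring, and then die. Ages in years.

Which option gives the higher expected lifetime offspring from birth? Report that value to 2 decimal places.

breed at age 1: R₀ = 0.62 × (244 + 0.46 × 398) = 0.62 × 427.0800 = 264.7896
delay to age 2: R₀ = 0.62 × (0.82 × 398) = 0.62 × 326.3600 = 202.3432
Higher: breed at age 1 (264.7896).

264.79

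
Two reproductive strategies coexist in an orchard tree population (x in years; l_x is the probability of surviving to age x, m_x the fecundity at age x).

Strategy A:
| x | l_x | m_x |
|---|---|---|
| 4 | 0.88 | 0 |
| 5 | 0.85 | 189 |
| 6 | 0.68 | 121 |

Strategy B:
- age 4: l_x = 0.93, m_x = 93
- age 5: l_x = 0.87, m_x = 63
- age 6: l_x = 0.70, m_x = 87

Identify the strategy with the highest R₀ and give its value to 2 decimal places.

242.93

Strategy A: R₀ = 0.88×0 + 0.85×189 + 0.68×121 = 242.9300
Strategy B: R₀ = 0.93×93 + 0.87×63 + 0.70×87 = 202.2000
Highest R₀: strategy A with 242.9300.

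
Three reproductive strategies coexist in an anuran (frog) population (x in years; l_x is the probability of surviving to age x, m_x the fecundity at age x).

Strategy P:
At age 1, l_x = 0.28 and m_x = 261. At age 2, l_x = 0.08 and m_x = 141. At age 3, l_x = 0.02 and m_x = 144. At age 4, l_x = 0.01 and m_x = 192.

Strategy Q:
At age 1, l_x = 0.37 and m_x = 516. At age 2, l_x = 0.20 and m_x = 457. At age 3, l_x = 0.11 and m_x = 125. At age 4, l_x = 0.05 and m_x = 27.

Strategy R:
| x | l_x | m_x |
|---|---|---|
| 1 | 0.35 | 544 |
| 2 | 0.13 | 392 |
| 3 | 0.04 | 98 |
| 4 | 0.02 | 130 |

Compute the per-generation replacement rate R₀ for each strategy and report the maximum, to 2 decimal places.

Strategy P: R₀ = 0.28×261 + 0.08×141 + 0.02×144 + 0.01×192 = 89.1600
Strategy Q: R₀ = 0.37×516 + 0.20×457 + 0.11×125 + 0.05×27 = 297.4200
Strategy R: R₀ = 0.35×544 + 0.13×392 + 0.04×98 + 0.02×130 = 247.8800
Highest R₀: strategy Q with 297.4200.

297.42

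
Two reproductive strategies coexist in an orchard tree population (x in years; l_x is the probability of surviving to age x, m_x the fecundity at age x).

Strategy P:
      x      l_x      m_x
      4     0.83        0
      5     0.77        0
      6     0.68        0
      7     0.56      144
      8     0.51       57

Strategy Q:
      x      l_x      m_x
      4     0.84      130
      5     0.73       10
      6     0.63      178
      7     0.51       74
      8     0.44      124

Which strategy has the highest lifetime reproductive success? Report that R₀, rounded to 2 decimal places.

320.94

Strategy P: R₀ = 0.83×0 + 0.77×0 + 0.68×0 + 0.56×144 + 0.51×57 = 109.7100
Strategy Q: R₀ = 0.84×130 + 0.73×10 + 0.63×178 + 0.51×74 + 0.44×124 = 320.9400
Highest R₀: strategy Q with 320.9400.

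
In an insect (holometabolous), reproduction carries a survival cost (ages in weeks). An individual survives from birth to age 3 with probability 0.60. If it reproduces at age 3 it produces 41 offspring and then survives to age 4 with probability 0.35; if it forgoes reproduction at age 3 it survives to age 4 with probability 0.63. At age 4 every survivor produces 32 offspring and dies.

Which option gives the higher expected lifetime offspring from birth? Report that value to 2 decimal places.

31.32

breed at age 3: R₀ = 0.60 × (41 + 0.35 × 32) = 0.60 × 52.2000 = 31.3200
delay to age 4: R₀ = 0.60 × (0.63 × 32) = 0.60 × 20.1600 = 12.0960
Higher: breed at age 3 (31.3200).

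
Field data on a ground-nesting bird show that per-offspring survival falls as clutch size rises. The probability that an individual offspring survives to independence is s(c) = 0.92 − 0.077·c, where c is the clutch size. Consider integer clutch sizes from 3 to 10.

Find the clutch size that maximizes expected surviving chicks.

6

Expected surviving chicks = c × s(c):
  c=3: 3 × 0.689 = 2.067
  c=4: 4 × 0.612 = 2.448
  c=5: 5 × 0.535 = 2.675
  c=6: 6 × 0.458 = 2.748
  c=7: 7 × 0.381 = 2.667
  c=8: 8 × 0.304 = 2.432
  c=9: 9 × 0.227 = 2.043
  c=10: 10 × 0.150 = 1.500
Maximum at c = 6 (2.748 surviving chicks).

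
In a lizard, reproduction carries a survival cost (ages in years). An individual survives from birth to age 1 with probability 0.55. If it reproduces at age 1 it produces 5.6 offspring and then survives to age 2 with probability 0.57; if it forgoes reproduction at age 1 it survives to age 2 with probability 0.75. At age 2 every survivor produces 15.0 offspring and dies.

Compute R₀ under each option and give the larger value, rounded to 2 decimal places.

breed at age 1: R₀ = 0.55 × (5.6 + 0.57 × 15.0) = 0.55 × 14.1500 = 7.7825
delay to age 2: R₀ = 0.55 × (0.75 × 15.0) = 0.55 × 11.2500 = 6.1875
Higher: breed at age 1 (7.7825).

7.78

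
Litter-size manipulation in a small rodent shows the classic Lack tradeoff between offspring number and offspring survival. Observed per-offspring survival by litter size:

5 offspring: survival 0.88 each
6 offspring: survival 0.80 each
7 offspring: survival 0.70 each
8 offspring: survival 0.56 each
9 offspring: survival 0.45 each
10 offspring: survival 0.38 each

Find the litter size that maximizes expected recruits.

Expected recruits = c × s(c):
  c=5: 5 × 0.88 = 4.400
  c=6: 6 × 0.80 = 4.800
  c=7: 7 × 0.70 = 4.900
  c=8: 8 × 0.56 = 4.480
  c=9: 9 × 0.45 = 4.050
  c=10: 10 × 0.38 = 3.800
Maximum at c = 7 (4.900 recruits).

7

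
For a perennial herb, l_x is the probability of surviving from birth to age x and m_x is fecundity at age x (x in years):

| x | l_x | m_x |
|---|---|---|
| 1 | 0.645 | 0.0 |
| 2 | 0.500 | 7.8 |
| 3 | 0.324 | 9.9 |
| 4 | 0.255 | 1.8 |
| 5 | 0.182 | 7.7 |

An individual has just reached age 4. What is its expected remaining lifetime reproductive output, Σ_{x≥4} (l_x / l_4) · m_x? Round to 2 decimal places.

l_4 = 0.255. Conditional survival from age 4 to x is l_x / l_4.
  x=4: (0.255/0.255) × 1.8 = 1.8000
  x=5: (0.182/0.255) × 7.7 = 5.4957
Sum = 1.8000 + 5.4957 = 7.2957

7.30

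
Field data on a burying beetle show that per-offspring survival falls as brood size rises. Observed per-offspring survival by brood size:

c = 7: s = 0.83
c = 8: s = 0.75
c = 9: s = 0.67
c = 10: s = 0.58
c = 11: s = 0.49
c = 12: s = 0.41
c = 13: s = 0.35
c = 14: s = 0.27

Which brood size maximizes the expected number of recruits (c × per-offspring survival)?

Expected recruits = c × s(c):
  c=7: 7 × 0.83 = 5.810
  c=8: 8 × 0.75 = 6.000
  c=9: 9 × 0.67 = 6.030
  c=10: 10 × 0.58 = 5.800
  c=11: 11 × 0.49 = 5.390
  c=12: 12 × 0.41 = 4.920
  c=13: 13 × 0.35 = 4.550
  c=14: 14 × 0.27 = 3.780
Maximum at c = 9 (6.030 recruits).

9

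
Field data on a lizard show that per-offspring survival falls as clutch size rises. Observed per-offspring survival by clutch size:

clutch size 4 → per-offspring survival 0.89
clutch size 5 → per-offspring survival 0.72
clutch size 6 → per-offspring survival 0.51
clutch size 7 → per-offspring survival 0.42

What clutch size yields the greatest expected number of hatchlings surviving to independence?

Expected hatchlings surviving to independence = c × s(c):
  c=4: 4 × 0.89 = 3.560
  c=5: 5 × 0.72 = 3.600
  c=6: 6 × 0.51 = 3.060
  c=7: 7 × 0.42 = 2.940
Maximum at c = 5 (3.600 hatchlings surviving to independence).

5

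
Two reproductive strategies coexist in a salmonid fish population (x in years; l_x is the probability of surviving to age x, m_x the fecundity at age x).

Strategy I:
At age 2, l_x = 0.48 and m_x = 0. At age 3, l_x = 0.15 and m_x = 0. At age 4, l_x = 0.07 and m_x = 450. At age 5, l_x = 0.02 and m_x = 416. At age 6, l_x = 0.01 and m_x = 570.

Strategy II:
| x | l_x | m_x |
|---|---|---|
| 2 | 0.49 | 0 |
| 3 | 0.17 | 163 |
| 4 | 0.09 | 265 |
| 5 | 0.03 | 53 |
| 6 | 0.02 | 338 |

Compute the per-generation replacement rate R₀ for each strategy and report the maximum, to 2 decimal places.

59.91

Strategy I: R₀ = 0.48×0 + 0.15×0 + 0.07×450 + 0.02×416 + 0.01×570 = 45.5200
Strategy II: R₀ = 0.49×0 + 0.17×163 + 0.09×265 + 0.03×53 + 0.02×338 = 59.9100
Highest R₀: strategy II with 59.9100.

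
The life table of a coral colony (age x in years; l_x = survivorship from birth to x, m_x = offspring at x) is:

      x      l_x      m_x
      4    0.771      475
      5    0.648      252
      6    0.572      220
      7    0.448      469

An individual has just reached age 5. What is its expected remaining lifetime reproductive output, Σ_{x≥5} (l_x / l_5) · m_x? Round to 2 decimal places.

l_5 = 0.648. Conditional survival from age 5 to x is l_x / l_5.
  x=5: (0.648/0.648) × 252 = 252.0000
  x=6: (0.572/0.648) × 220 = 194.1975
  x=7: (0.448/0.648) × 469 = 324.2469
Sum = 252.0000 + 194.1975 + 324.2469 = 770.4444

770.44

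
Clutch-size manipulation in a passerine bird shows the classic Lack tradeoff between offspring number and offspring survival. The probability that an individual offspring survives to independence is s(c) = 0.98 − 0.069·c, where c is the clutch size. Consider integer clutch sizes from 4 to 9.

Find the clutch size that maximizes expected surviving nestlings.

7

Expected surviving nestlings = c × s(c):
  c=4: 4 × 0.704 = 2.816
  c=5: 5 × 0.635 = 3.175
  c=6: 6 × 0.566 = 3.396
  c=7: 7 × 0.497 = 3.479
  c=8: 8 × 0.428 = 3.424
  c=9: 9 × 0.359 = 3.231
Maximum at c = 7 (3.479 surviving nestlings).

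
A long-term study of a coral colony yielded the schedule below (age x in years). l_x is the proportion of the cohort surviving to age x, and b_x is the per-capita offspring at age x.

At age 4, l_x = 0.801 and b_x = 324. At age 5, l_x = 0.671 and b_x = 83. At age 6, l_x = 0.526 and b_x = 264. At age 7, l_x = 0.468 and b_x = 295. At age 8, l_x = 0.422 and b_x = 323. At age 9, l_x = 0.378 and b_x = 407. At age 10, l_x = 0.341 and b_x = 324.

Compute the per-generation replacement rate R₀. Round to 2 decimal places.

992.78

R₀ = Σ l_x b_x:
  age 4: 0.801 × 324 = 259.5240
  age 5: 0.671 × 83 = 55.6930
  age 6: 0.526 × 264 = 138.8640
  age 7: 0.468 × 295 = 138.0600
  age 8: 0.422 × 323 = 136.3060
  age 9: 0.378 × 407 = 153.8460
  age 10: 0.341 × 324 = 110.4840
R₀ = 259.5240 + 55.6930 + 138.8640 + 138.0600 + 136.3060 + 153.8460 + 110.4840 = 992.7770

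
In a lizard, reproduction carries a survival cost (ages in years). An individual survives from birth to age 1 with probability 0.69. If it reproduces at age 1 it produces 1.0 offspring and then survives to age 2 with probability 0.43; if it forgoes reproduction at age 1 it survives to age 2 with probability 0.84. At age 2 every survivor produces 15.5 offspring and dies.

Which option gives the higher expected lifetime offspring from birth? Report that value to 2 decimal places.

breed at age 1: R₀ = 0.69 × (1.0 + 0.43 × 15.5) = 0.69 × 7.6650 = 5.2889
delay to age 2: R₀ = 0.69 × (0.84 × 15.5) = 0.69 × 13.0200 = 8.9838
Higher: delay to age 2 (8.9838).

8.98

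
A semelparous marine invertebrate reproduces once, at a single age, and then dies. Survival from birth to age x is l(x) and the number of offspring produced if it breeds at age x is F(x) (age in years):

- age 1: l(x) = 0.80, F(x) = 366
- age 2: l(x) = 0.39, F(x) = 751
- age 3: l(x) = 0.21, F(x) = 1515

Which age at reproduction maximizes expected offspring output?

3

Expected offspring if breeding at age x = l(x) × F(x):
  age 1: 0.80 × 366 = 292.800
  age 2: 0.39 × 751 = 292.890
  age 3: 0.21 × 1515 = 318.150
Maximum at age 3 (318.150).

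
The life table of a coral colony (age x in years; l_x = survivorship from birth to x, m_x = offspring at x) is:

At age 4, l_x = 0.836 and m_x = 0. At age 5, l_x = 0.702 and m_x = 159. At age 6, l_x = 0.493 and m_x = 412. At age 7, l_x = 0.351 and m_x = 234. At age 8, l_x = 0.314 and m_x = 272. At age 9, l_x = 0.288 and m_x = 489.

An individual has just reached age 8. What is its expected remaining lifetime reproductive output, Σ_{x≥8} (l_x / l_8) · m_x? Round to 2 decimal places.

l_8 = 0.314. Conditional survival from age 8 to x is l_x / l_8.
  x=8: (0.314/0.314) × 272 = 272.0000
  x=9: (0.288/0.314) × 489 = 448.5096
Sum = 272.0000 + 448.5096 = 720.5096

720.51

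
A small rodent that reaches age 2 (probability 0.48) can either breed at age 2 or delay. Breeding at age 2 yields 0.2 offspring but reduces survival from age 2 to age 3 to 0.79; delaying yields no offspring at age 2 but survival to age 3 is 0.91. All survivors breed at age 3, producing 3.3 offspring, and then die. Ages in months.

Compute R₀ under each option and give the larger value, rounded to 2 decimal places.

1.44

breed at age 2: R₀ = 0.48 × (0.2 + 0.79 × 3.3) = 0.48 × 2.8070 = 1.3474
delay to age 3: R₀ = 0.48 × (0.91 × 3.3) = 0.48 × 3.0030 = 1.4414
Higher: delay to age 3 (1.4414).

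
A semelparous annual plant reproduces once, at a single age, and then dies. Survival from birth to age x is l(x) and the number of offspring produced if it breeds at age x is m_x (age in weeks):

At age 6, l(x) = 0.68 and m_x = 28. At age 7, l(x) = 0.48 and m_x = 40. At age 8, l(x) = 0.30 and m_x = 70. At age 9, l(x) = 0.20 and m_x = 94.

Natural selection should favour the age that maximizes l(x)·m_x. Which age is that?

Expected offspring if breeding at age x = l(x) × m_x:
  age 6: 0.68 × 28 = 19.040
  age 7: 0.48 × 40 = 19.200
  age 8: 0.30 × 70 = 21.000
  age 9: 0.20 × 94 = 18.800
Maximum at age 8 (21.000).

8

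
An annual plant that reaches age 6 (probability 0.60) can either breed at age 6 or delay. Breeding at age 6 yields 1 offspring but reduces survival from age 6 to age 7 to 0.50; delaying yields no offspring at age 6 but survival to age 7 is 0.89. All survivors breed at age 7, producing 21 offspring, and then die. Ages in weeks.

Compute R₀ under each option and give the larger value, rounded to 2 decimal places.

11.21

breed at age 6: R₀ = 0.60 × (1 + 0.50 × 21) = 0.60 × 11.5000 = 6.9000
delay to age 7: R₀ = 0.60 × (0.89 × 21) = 0.60 × 18.6900 = 11.2140
Higher: delay to age 7 (11.2140).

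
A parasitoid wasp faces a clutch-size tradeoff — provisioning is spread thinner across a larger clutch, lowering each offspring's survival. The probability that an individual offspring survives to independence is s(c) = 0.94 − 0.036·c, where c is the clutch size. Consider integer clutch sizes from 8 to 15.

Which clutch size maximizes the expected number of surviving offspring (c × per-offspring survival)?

13

Expected surviving offspring = c × s(c):
  c=8: 8 × 0.652 = 5.216
  c=9: 9 × 0.616 = 5.544
  c=10: 10 × 0.580 = 5.800
  c=11: 11 × 0.544 = 5.984
  c=12: 12 × 0.508 = 6.096
  c=13: 13 × 0.472 = 6.136
  c=14: 14 × 0.436 = 6.104
  c=15: 15 × 0.400 = 6.000
Maximum at c = 13 (6.136 surviving offspring).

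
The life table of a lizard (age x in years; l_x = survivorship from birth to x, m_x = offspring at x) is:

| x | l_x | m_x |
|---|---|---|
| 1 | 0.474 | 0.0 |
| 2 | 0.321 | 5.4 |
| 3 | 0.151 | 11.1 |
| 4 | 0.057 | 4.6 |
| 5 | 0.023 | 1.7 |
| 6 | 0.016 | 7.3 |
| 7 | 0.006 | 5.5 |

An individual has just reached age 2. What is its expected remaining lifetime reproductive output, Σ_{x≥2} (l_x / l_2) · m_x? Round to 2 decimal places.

12.03

l_2 = 0.321. Conditional survival from age 2 to x is l_x / l_2.
  x=2: (0.321/0.321) × 5.4 = 5.4000
  x=3: (0.151/0.321) × 11.1 = 5.2215
  x=4: (0.057/0.321) × 4.6 = 0.8168
  x=5: (0.023/0.321) × 1.7 = 0.1218
  x=6: (0.016/0.321) × 7.3 = 0.3639
  x=7: (0.006/0.321) × 5.5 = 0.1028
Sum = 5.4000 + 5.2215 + 0.8168 + 0.1218 + 0.3639 + 0.1028 = 12.0268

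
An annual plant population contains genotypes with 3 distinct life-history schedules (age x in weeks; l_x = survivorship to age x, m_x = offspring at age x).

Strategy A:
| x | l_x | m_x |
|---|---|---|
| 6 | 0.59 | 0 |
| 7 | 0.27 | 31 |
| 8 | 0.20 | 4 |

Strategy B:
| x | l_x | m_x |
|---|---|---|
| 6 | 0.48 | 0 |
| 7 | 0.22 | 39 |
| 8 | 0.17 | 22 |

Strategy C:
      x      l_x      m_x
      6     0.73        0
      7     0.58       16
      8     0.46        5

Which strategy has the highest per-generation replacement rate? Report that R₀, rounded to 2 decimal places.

12.32

Strategy A: R₀ = 0.59×0 + 0.27×31 + 0.20×4 = 9.1700
Strategy B: R₀ = 0.48×0 + 0.22×39 + 0.17×22 = 12.3200
Strategy C: R₀ = 0.73×0 + 0.58×16 + 0.46×5 = 11.5800
Highest R₀: strategy B with 12.3200.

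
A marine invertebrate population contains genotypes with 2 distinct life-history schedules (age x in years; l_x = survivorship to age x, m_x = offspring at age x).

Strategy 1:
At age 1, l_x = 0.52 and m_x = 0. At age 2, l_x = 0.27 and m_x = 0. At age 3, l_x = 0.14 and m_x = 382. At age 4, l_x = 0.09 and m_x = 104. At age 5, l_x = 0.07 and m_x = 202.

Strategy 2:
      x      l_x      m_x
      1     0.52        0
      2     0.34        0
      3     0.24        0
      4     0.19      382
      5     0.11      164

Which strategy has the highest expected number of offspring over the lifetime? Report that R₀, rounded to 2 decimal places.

90.62

Strategy 1: R₀ = 0.52×0 + 0.27×0 + 0.14×382 + 0.09×104 + 0.07×202 = 76.9800
Strategy 2: R₀ = 0.52×0 + 0.34×0 + 0.24×0 + 0.19×382 + 0.11×164 = 90.6200
Highest R₀: strategy 2 with 90.6200.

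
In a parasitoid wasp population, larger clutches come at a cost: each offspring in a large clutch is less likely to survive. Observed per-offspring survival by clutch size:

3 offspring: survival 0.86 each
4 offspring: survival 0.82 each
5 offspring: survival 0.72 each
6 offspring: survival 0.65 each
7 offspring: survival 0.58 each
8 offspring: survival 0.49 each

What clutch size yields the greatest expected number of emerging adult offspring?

7

Expected emerging adult offspring = c × s(c):
  c=3: 3 × 0.86 = 2.580
  c=4: 4 × 0.82 = 3.280
  c=5: 5 × 0.72 = 3.600
  c=6: 6 × 0.65 = 3.900
  c=7: 7 × 0.58 = 4.060
  c=8: 8 × 0.49 = 3.920
Maximum at c = 7 (4.060 emerging adult offspring).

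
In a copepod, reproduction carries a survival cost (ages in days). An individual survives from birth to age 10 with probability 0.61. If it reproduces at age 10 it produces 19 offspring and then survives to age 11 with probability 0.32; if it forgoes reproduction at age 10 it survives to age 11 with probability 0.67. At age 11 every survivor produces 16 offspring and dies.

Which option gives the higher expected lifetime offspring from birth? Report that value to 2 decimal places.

breed at age 10: R₀ = 0.61 × (19 + 0.32 × 16) = 0.61 × 24.1200 = 14.7132
delay to age 11: R₀ = 0.61 × (0.67 × 16) = 0.61 × 10.7200 = 6.5392
Higher: breed at age 10 (14.7132).

14.71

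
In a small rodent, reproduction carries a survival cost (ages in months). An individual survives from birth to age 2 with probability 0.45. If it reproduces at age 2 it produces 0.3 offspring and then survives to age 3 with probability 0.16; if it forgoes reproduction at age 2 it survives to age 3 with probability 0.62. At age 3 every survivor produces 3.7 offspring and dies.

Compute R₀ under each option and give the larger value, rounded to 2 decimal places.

breed at age 2: R₀ = 0.45 × (0.3 + 0.16 × 3.7) = 0.45 × 0.8920 = 0.4014
delay to age 3: R₀ = 0.45 × (0.62 × 3.7) = 0.45 × 2.2940 = 1.0323
Higher: delay to age 3 (1.0323).

1.03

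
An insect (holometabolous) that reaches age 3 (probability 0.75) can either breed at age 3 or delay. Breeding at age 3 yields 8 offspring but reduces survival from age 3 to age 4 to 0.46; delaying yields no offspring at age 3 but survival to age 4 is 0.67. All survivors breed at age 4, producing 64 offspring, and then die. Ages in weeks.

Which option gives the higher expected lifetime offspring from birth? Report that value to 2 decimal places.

32.16

breed at age 3: R₀ = 0.75 × (8 + 0.46 × 64) = 0.75 × 37.4400 = 28.0800
delay to age 4: R₀ = 0.75 × (0.67 × 64) = 0.75 × 42.8800 = 32.1600
Higher: delay to age 4 (32.1600).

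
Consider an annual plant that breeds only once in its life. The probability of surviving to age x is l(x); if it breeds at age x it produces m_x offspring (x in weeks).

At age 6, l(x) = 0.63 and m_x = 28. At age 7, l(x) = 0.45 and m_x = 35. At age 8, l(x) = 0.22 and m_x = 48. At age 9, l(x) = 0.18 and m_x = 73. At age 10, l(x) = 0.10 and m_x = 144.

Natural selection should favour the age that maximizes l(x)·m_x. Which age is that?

Expected offspring if breeding at age x = l(x) × m_x:
  age 6: 0.63 × 28 = 17.640
  age 7: 0.45 × 35 = 15.750
  age 8: 0.22 × 48 = 10.560
  age 9: 0.18 × 73 = 13.140
  age 10: 0.10 × 144 = 14.400
Maximum at age 6 (17.640).

6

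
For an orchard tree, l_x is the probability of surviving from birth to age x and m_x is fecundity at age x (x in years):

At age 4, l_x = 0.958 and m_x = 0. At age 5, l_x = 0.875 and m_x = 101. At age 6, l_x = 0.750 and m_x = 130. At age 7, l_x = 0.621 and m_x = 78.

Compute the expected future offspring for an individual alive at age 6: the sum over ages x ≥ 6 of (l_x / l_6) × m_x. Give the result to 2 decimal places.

l_6 = 0.750. Conditional survival from age 6 to x is l_x / l_6.
  x=6: (0.750/0.750) × 130 = 130.0000
  x=7: (0.621/0.750) × 78 = 64.5840
Sum = 130.0000 + 64.5840 = 194.5840

194.58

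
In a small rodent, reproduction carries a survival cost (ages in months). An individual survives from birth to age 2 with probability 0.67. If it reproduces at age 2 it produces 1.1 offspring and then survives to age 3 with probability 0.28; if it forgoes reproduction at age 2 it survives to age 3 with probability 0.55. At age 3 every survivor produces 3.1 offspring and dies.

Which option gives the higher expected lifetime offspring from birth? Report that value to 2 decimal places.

breed at age 2: R₀ = 0.67 × (1.1 + 0.28 × 3.1) = 0.67 × 1.9680 = 1.3186
delay to age 3: R₀ = 0.67 × (0.55 × 3.1) = 0.67 × 1.7050 = 1.1424
Higher: breed at age 2 (1.3186).

1.32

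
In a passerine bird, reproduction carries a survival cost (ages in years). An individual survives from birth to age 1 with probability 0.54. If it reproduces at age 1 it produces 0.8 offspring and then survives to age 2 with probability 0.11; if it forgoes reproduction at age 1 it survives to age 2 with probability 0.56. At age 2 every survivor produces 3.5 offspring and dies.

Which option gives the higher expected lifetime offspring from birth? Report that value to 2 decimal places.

1.06

breed at age 1: R₀ = 0.54 × (0.8 + 0.11 × 3.5) = 0.54 × 1.1850 = 0.6399
delay to age 2: R₀ = 0.54 × (0.56 × 3.5) = 0.54 × 1.9600 = 1.0584
Higher: delay to age 2 (1.0584).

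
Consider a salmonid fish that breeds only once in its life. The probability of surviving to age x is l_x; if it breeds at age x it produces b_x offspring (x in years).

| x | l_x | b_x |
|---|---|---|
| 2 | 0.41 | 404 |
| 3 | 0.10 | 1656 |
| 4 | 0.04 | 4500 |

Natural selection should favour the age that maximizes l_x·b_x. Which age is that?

Expected offspring if breeding at age x = l_x × b_x:
  age 2: 0.41 × 404 = 165.640
  age 3: 0.10 × 1656 = 165.600
  age 4: 0.04 × 4500 = 180.000
Maximum at age 4 (180.000).

4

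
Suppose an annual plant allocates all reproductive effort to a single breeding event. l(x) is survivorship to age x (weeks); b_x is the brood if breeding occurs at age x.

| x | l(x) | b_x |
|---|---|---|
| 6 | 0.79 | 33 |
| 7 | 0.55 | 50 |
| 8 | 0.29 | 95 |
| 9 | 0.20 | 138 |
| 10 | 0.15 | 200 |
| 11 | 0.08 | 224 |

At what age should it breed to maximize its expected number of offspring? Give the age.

10

Expected offspring if breeding at age x = l(x) × b_x:
  age 6: 0.79 × 33 = 26.070
  age 7: 0.55 × 50 = 27.500
  age 8: 0.29 × 95 = 27.550
  age 9: 0.20 × 138 = 27.600
  age 10: 0.15 × 200 = 30.000
  age 11: 0.08 × 224 = 17.920
Maximum at age 10 (30.000).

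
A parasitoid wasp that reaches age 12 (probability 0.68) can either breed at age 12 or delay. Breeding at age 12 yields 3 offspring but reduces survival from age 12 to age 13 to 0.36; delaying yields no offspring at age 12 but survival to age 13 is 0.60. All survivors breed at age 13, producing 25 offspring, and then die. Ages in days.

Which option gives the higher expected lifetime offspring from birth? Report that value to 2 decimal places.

breed at age 12: R₀ = 0.68 × (3 + 0.36 × 25) = 0.68 × 12.0000 = 8.1600
delay to age 13: R₀ = 0.68 × (0.60 × 25) = 0.68 × 15.0000 = 10.2000
Higher: delay to age 13 (10.2000).

10.20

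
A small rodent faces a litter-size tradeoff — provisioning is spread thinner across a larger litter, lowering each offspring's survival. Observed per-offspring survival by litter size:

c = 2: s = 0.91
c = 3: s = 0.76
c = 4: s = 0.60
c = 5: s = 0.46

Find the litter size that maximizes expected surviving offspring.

4

Expected surviving offspring = c × s(c):
  c=2: 2 × 0.91 = 1.820
  c=3: 3 × 0.76 = 2.280
  c=4: 4 × 0.60 = 2.400
  c=5: 5 × 0.46 = 2.300
Maximum at c = 4 (2.400 surviving offspring).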